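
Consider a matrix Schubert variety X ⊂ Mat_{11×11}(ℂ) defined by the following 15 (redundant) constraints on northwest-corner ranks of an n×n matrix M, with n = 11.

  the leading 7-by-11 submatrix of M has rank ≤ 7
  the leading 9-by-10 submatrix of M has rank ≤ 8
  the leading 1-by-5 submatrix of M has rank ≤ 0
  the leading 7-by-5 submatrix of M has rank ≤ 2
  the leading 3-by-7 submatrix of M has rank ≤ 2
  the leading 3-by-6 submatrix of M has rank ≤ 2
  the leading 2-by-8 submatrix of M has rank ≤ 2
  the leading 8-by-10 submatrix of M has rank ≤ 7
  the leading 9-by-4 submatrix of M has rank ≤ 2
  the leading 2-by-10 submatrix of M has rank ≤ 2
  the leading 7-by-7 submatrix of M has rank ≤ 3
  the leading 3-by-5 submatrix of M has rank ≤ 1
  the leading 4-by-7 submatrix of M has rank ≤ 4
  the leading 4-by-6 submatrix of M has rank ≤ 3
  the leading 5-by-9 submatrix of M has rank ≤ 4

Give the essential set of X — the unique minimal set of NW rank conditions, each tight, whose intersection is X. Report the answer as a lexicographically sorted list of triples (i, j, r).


Computing R[i][j] = min implied NW-rank bound (n=11, 15 conditions):

  R[1]: 0 0 0 0 0 1 1 1 1 1 1
  R[2]: 1 1 1 1 1 2 2 2 2 2 2
  R[3]: 1 1 1 1 1 2 2 3 3 3 3
  R[4]: 1 2 2 2 2 3 3 4 4 4 4
  R[5]: 1 2 2 2 2 3 3 4 4 5 5
  R[6]: 1 2 2 2 2 3 3 4 5 6 6
  R[7]: 1 2 2 2 2 3 3 4 5 6 7
  R[8]: 1 2 2 2 3 4 4 5 6 7 8
  R[9]: 1 2 2 2 3 4 5 6 7 8 9
  R[10]: 1 2 3 3 4 5 6 7 8 9 10
  R[11]: 1 2 3 4 5 6 7 8 9 10 11

reading off 1-entries of Δ²R: w = (6, 1, 8, 2, 10, 9, 11, 5, 7, 3, 4).

D(w) has 27 cells with 7 SE-corners; essential set:

[(1, 5, 0), (3, 5, 1), (3, 7, 2), (5, 9, 4), (7, 5, 2), (7, 7, 3), (9, 4, 2)]


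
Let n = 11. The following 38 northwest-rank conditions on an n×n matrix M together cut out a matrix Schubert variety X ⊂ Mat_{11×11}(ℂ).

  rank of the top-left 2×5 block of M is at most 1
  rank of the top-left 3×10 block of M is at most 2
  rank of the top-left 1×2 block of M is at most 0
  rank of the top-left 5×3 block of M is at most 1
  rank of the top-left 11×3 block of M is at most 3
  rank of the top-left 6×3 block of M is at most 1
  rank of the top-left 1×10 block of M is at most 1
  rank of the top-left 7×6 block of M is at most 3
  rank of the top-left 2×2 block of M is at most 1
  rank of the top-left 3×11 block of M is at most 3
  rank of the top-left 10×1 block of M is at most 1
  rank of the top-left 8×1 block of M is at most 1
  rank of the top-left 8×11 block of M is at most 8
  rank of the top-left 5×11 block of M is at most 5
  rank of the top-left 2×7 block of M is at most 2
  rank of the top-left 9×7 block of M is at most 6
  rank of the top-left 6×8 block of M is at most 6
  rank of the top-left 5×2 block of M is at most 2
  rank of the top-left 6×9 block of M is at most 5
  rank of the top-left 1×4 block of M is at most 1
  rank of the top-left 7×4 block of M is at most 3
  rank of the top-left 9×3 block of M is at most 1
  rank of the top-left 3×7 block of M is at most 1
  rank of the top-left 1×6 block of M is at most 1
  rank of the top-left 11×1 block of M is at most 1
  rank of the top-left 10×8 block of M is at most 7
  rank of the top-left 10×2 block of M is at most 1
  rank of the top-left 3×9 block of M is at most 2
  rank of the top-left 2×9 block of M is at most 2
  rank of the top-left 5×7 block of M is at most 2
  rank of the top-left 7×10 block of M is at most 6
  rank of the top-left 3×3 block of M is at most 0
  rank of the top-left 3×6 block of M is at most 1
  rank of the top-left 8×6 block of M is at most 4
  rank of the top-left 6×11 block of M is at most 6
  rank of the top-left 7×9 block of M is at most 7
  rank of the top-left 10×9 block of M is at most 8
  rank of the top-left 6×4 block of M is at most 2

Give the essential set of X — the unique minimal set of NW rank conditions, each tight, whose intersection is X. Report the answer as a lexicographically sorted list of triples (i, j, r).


Computing R[i][j] = min implied NW-rank bound (n=11, 38 conditions):

  R[1]: 0 0 0 1 1 1 1 1 1 1 1
  R[2]: 0 0 0 1 1 1 1 2 2 2 2
  R[3]: 0 0 0 1 1 1 1 2 2 2 3
  R[4]: 1 1 1 2 2 2 2 3 3 3 4
  R[5]: 1 1 1 2 2 2 2 3 4 4 5
  R[6]: 1 1 1 2 3 3 3 4 5 5 6
  R[7]: 1 1 1 2 3 3 4 5 6 6 7
  R[8]: 1 1 1 2 3 4 5 6 7 7 8
  R[9]: 1 1 1 2 3 4 5 6 7 8 9
  R[10]: 1 1 2 3 4 5 6 7 8 9 10
  R[11]: 1 2 3 4 5 6 7 8 9 10 11

second differences of R give the permutation w = (4, 8, 11, 1, 9, 5, 7, 6, 10, 3, 2).

Rothe diagram D(w) (32 cells), 7 SE-corners (essential conditions):

[(3, 3, 0), (3, 7, 1), (3, 10, 2), (5, 7, 2), (7, 6, 3), (9, 3, 1), (10, 2, 1)]


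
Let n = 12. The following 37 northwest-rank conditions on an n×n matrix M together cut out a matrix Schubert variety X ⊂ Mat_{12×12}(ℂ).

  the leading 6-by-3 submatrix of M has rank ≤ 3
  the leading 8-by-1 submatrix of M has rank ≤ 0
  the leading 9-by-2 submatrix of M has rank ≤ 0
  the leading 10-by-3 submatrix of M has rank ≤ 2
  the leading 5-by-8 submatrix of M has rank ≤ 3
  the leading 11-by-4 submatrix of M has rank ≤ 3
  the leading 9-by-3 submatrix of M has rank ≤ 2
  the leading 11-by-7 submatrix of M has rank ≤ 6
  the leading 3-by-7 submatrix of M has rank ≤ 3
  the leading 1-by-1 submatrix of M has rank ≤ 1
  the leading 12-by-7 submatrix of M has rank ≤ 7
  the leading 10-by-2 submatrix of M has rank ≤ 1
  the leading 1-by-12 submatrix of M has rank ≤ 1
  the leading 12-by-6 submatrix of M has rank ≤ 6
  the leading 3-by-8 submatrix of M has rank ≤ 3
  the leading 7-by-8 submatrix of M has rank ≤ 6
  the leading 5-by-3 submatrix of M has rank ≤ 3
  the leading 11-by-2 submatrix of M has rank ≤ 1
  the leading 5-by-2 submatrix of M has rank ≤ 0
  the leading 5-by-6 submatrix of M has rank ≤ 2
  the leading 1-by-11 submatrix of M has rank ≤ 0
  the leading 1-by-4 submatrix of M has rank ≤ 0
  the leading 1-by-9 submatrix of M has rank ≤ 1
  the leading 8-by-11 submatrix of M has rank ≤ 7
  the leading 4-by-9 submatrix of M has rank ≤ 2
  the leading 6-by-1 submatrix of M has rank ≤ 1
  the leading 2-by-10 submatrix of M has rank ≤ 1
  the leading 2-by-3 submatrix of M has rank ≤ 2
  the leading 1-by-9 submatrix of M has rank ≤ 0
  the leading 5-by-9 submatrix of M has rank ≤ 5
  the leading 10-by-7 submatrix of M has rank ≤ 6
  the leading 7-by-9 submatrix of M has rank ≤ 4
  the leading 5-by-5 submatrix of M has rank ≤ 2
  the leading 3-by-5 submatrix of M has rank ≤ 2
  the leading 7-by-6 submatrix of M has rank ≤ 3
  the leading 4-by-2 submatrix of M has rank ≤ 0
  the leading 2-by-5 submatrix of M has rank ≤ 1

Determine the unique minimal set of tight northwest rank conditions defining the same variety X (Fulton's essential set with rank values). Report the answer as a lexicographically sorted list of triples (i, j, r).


Rank table r_w(12×12) implied by the 37 constraints:

  R[1]: 0  0  0  0  0  0  0  0  0  0  0  1
  R[2]: 0  0  1  1  1  1  1  1  1  1  1  2
  R[3]: 0  0  1  2  2  2  2  2  2  2  2  3
  R[4]: 0  0  1  2  2  2  2  2  2  3  3  4
  R[5]: 0  0  1  2  2  2  3  3  3  4  4  5
  R[6]: 0  0  1  2  3  3  4  4  4  5  5  6
  R[7]: 0  0  1  2  3  3  4  4  4  5  6  7
  R[8]: 0  0  1  2  3  4  5  5  5  6  7  8
  R[9]: 0  0  1  2  3  4  5  6  6  7  8  9
  R[10]: 1  1  2  3  4  5  6  7  7  8  9  10
  R[11]: 1  1  2  3  4  5  6  7  8  9  10  11
  R[12]: 1  2  3  4  5  6  7  8  9  10  11  12

the unique w with this rank table is (12, 3, 4, 10, 7, 5, 11, 6, 8, 1, 9, 2).

ℓ(w)=38; the 7 essential cells (i,j,r):

[(1, 11, 0), (4, 9, 2), (5, 6, 2), (7, 6, 3), (7, 9, 4), (9, 2, 0), (11, 2, 1)]


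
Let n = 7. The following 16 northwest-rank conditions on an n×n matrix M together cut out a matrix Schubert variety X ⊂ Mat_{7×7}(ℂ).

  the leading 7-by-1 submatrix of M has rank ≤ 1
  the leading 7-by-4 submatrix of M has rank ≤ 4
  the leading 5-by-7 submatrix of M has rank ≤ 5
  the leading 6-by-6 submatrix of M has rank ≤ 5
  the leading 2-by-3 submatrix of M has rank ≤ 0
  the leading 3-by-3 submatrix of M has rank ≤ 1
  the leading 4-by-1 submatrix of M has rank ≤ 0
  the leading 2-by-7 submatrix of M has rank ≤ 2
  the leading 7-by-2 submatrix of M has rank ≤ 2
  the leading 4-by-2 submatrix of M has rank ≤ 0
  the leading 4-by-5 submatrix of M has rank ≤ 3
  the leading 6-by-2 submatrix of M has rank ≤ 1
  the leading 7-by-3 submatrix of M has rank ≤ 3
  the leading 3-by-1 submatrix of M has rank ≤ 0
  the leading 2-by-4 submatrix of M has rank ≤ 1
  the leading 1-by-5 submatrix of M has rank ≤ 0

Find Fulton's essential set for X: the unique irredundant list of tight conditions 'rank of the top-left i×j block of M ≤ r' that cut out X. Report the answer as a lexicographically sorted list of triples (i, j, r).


Propagating the 16 rank bounds to every northwest block:

  row 1: 0 | 0 | 0 | 0 | 0 | 1 | 1
  row 2: 0 | 0 | 0 | 1 | 1 | 2 | 2
  row 3: 0 | 0 | 1 | 2 | 2 | 3 | 3
  row 4: 0 | 0 | 1 | 2 | 3 | 4 | 4
  row 5: 1 | 1 | 2 | 3 | 4 | 5 | 5
  row 6: 1 | 1 | 2 | 3 | 4 | 5 | 6
  row 7: 1 | 2 | 3 | 4 | 5 | 6 | 7

reading off 1-entries of Δ²R: w = (6, 4, 3, 5, 1, 7, 2).

4 SE-corners of the 13-cell Rothe diagram give Ess(w):

[(1, 5, 0), (2, 3, 0), (4, 2, 0), (6, 2, 1)]


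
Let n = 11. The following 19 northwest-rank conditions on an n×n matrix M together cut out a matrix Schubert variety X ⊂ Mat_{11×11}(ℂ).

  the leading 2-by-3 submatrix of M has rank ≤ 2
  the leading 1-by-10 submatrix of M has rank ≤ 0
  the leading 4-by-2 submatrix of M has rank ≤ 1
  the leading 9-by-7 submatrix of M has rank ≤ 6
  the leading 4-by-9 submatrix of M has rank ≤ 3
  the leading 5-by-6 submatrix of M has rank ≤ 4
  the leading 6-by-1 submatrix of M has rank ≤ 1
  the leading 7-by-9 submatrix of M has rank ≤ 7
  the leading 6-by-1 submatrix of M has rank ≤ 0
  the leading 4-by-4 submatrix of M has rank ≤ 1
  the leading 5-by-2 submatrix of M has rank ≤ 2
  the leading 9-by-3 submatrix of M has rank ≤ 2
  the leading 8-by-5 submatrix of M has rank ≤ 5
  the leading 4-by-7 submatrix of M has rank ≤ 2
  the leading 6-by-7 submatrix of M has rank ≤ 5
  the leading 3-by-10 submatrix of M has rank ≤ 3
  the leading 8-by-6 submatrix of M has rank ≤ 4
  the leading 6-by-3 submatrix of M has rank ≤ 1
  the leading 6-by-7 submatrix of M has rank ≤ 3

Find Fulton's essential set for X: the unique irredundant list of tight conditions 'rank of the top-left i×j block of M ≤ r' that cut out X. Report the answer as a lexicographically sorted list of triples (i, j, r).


The tightest implied rank at each (i,j), from the 19 conditions:

  R[1]: 0 | 0 | 0 | 0 | 0 | 0 | 0 | 0 | 0 | 0 | 1
  R[2]: 0 | 1 | 1 | 1 | 1 | 1 | 1 | 1 | 1 | 1 | 2
  R[3]: 0 | 1 | 1 | 1 | 2 | 2 | 2 | 2 | 2 | 2 | 3
  R[4]: 0 | 1 | 1 | 1 | 2 | 2 | 2 | 3 | 3 | 3 | 4
  R[5]: 0 | 1 | 1 | 2 | 3 | 3 | 3 | 4 | 4 | 4 | 5
  R[6]: 0 | 1 | 1 | 2 | 3 | 3 | 3 | 4 | 5 | 5 | 6
  R[7]: 1 | 2 | 2 | 3 | 4 | 4 | 4 | 5 | 6 | 6 | 7
  R[8]: 1 | 2 | 2 | 3 | 4 | 4 | 5 | 6 | 7 | 7 | 8
  R[9]: 1 | 2 | 2 | 3 | 4 | 5 | 6 | 7 | 8 | 8 | 9
  R[10]: 1 | 2 | 3 | 4 | 5 | 6 | 7 | 8 | 9 | 9 | 10
  R[11]: 1 | 2 | 3 | 4 | 5 | 6 | 7 | 8 | 9 | 10 | 11

second differences of R give the permutation w = (11, 2, 5, 8, 4, 9, 1, 7, 6, 3, 10).

D(w) has 28 cells with 8 SE-corners; essential set:

[(1, 10, 0), (4, 4, 1), (4, 7, 2), (6, 1, 0), (6, 3, 1), (6, 7, 3), (8, 6, 4), (9, 3, 2)]


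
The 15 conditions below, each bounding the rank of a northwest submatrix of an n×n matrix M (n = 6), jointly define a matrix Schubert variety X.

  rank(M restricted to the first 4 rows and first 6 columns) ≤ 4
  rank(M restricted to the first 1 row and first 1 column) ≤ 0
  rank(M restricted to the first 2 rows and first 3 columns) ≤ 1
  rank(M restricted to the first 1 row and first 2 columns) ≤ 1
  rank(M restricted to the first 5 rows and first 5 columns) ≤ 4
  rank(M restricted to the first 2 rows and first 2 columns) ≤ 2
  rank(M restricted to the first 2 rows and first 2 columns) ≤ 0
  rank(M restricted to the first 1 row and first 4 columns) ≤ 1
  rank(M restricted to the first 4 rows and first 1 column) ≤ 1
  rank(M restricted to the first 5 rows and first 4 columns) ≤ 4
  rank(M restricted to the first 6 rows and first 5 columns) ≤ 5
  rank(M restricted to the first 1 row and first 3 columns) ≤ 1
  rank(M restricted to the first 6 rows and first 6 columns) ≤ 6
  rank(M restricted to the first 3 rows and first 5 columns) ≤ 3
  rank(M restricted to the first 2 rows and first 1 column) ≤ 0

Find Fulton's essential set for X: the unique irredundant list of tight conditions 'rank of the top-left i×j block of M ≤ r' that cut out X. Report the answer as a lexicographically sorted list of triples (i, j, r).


Rank table r_w(6×6) implied by the 15 constraints:

  row 1: 0 | 0 | 1 | 1 | 1 | 1
  row 2: 0 | 0 | 1 | 2 | 2 | 2
  row 3: 1 | 1 | 2 | 3 | 3 | 3
  row 4: 1 | 2 | 3 | 4 | 4 | 4
  row 5: 1 | 2 | 3 | 4 | 4 | 5
  row 6: 1 | 2 | 3 | 4 | 5 | 6

second differences of R give the permutation w = (3, 4, 1, 2, 6, 5).

D(w) has 5 cells with 2 SE-corners; essential set:

[(2, 2, 0), (5, 5, 4)]


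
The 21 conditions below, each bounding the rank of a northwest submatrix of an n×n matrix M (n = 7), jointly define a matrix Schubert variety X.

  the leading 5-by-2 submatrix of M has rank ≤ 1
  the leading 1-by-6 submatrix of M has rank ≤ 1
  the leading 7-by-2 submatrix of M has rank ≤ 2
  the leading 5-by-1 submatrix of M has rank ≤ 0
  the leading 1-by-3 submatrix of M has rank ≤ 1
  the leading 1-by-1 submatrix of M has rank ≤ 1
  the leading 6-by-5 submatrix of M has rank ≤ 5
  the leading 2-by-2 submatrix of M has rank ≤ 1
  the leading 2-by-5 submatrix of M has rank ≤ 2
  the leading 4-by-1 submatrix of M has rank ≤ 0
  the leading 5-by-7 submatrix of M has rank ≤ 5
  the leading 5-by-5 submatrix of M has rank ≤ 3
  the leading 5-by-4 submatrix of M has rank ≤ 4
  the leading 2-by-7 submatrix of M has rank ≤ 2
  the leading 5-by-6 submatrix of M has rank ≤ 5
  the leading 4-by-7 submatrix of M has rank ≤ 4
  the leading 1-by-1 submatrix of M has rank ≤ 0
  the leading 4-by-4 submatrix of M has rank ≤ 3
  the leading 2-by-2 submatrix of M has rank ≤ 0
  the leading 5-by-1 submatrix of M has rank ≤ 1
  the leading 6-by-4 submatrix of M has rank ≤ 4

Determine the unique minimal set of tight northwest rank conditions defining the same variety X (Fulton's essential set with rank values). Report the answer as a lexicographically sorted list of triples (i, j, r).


Recovering R(i,j) via the rank-extension bound from the 21 conditions:

  row 1: 0 | 0 | 1 | 1 | 1 | 1 | 1
  row 2: 0 | 0 | 1 | 2 | 2 | 2 | 2
  row 3: 0 | 1 | 2 | 3 | 3 | 3 | 3
  row 4: 0 | 1 | 2 | 3 | 3 | 4 | 4
  row 5: 0 | 1 | 2 | 3 | 3 | 4 | 5
  row 6: 1 | 2 | 3 | 4 | 4 | 5 | 6
  row 7: 1 | 2 | 3 | 4 | 5 | 6 | 7

giving w = (3, 4, 2, 6, 7, 1, 5) via Δ²R.

ℓ(w)=9; the 3 essential cells (i,j,r):

[(2, 2, 0), (5, 1, 0), (5, 5, 3)]


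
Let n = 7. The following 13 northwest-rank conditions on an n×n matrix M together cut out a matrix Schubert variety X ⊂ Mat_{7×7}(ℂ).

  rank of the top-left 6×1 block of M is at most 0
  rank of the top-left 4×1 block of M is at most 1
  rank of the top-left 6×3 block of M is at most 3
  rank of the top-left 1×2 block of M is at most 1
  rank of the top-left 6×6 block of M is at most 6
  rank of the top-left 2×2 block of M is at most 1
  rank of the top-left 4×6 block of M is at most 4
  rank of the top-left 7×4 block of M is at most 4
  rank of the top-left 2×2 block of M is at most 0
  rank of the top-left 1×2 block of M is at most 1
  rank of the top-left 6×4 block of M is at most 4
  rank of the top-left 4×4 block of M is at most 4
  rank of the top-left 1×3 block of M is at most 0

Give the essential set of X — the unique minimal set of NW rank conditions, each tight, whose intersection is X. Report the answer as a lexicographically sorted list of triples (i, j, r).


Propagating the 13 rank bounds to every northwest block:

  R[1]: 0  0  0  1  1  1  1
  R[2]: 0  0  1  2  2  2  2
  R[3]: 0  1  2  3  3  3  3
  R[4]: 0  1  2  3  4  4  4
  R[5]: 0  1  2  3  4  5  5
  R[6]: 0  1  2  3  4  5  6
  R[7]: 1  2  3  4  5  6  7

reading off 1-entries of Δ²R: w = (4, 3, 2, 5, 6, 7, 1).

|D(w)|=9, |Ess(w)|=3:

[(1, 3, 0), (2, 2, 0), (6, 1, 0)]


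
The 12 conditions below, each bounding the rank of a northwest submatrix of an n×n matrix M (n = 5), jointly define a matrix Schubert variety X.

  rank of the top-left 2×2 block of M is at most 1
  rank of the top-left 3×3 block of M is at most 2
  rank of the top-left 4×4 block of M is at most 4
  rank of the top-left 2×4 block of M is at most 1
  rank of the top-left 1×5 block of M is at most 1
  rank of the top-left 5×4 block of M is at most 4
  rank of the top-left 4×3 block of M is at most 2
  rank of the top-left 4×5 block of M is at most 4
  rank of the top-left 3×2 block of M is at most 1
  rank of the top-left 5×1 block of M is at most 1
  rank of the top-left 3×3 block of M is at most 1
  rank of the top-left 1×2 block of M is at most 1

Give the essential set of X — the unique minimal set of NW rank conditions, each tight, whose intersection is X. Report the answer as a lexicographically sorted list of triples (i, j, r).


Reconstructing r_w from the 12 given conditions:

  R[1]: 1, 1, 1, 1, 1
  R[2]: 1, 1, 1, 1, 2
  R[3]: 1, 1, 1, 2, 3
  R[4]: 1, 2, 2, 3, 4
  R[5]: 1, 2, 3, 4, 5

second differences of R give the permutation w = (1, 5, 4, 2, 3).

2 SE-corners of the 5-cell Rothe diagram give Ess(w):

[(2, 4, 1), (3, 3, 1)]


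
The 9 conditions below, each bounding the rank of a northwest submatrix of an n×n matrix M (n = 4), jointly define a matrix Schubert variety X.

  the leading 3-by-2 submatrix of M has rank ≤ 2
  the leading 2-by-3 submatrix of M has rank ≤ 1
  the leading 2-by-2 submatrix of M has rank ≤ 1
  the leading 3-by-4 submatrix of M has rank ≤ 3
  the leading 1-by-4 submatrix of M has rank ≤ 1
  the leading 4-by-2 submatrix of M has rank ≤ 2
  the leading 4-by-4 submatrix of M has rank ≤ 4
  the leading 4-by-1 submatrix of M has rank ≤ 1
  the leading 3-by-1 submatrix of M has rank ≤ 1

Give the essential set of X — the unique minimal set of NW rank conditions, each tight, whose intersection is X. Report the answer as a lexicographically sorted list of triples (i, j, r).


Reconstructing r_w from the 9 given conditions:

  row 1: 1 1 1 1
  row 2: 1 1 1 2
  row 3: 1 2 2 3
  row 4: 1 2 3 4

reading off 1-entries of Δ²R: w = (1, 4, 2, 3).

1 SE-corner of the 2-cell Rothe diagram gives Ess(w):

[(2, 3, 1)]


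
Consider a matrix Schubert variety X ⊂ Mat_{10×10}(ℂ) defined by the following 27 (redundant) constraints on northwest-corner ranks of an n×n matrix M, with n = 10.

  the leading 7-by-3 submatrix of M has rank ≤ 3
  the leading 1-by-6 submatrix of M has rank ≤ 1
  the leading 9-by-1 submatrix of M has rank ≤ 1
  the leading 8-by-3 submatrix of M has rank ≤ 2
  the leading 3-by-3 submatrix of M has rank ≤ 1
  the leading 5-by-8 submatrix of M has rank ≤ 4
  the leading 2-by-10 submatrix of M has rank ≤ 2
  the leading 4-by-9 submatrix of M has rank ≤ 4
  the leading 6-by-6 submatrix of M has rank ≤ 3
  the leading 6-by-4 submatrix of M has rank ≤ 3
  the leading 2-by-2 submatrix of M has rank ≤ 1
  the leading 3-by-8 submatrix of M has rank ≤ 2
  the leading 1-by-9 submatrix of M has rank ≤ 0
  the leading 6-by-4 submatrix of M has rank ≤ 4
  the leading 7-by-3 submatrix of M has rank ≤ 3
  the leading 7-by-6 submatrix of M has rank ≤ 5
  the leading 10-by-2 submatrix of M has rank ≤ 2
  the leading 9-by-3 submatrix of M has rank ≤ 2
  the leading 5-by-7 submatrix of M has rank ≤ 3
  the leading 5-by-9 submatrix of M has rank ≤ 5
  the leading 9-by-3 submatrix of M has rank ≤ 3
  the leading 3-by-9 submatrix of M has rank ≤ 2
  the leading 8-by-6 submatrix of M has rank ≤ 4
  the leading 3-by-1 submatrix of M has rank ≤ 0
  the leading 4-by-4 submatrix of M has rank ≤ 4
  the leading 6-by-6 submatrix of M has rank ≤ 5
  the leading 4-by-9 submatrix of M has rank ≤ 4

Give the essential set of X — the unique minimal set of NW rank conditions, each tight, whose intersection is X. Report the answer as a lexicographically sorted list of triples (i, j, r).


Reconstructing r_w from the 27 given conditions:

  i=1: 0, 0, 0, 0, 0, 0, 0, 0, 0, 1
  i=2: 0, 1, 1, 1, 1, 1, 1, 1, 1, 2
  i=3: 0, 1, 1, 2, 2, 2, 2, 2, 2, 3
  i=4: 1, 2, 2, 3, 3, 3, 3, 3, 3, 4
  i=5: 1, 2, 2, 3, 3, 3, 3, 4, 4, 5
  i=6: 1, 2, 2, 3, 3, 3, 4, 5, 5, 6
  i=7: 1, 2, 2, 3, 4, 4, 5, 6, 6, 7
  i=8: 1, 2, 2, 3, 4, 4, 5, 6, 7, 8
  i=9: 1, 2, 2, 3, 4, 5, 6, 7, 8, 9
  i=10: 1, 2, 3, 4, 5, 6, 7, 8, 9, 10

so w = (10, 2, 4, 1, 8, 7, 5, 9, 6, 3).

|D(w)|=23, |Ess(w)|=7:

[(1, 9, 0), (3, 1, 0), (3, 3, 1), (5, 7, 3), (6, 6, 3), (8, 6, 4), (9, 3, 2)]


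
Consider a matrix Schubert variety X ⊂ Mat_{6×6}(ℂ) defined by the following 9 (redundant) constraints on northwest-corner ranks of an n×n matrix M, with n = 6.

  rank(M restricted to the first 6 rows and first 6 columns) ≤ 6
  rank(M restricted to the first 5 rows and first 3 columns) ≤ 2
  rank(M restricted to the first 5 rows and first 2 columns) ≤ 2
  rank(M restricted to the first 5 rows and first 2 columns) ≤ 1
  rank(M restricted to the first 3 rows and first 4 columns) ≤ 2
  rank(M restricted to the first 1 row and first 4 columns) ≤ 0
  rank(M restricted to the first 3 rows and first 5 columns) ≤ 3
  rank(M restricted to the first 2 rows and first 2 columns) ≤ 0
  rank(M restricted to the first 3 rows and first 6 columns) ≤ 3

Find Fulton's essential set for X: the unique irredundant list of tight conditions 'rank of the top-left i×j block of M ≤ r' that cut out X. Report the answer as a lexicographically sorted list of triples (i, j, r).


Computing R[i][j] = min implied NW-rank bound (n=6, 9 conditions):

  row 1: 0 0 0 0 1 1
  row 2: 0 0 1 1 2 2
  row 3: 1 1 2 2 3 3
  row 4: 1 1 2 3 4 4
  row 5: 1 1 2 3 4 5
  row 6: 1 2 3 4 5 6

reading off 1-entries of Δ²R: w = (5, 3, 1, 4, 6, 2).

Rothe diagram D(w) (8 cells), 3 SE-corners (essential conditions):

[(1, 4, 0), (2, 2, 0), (5, 2, 1)]


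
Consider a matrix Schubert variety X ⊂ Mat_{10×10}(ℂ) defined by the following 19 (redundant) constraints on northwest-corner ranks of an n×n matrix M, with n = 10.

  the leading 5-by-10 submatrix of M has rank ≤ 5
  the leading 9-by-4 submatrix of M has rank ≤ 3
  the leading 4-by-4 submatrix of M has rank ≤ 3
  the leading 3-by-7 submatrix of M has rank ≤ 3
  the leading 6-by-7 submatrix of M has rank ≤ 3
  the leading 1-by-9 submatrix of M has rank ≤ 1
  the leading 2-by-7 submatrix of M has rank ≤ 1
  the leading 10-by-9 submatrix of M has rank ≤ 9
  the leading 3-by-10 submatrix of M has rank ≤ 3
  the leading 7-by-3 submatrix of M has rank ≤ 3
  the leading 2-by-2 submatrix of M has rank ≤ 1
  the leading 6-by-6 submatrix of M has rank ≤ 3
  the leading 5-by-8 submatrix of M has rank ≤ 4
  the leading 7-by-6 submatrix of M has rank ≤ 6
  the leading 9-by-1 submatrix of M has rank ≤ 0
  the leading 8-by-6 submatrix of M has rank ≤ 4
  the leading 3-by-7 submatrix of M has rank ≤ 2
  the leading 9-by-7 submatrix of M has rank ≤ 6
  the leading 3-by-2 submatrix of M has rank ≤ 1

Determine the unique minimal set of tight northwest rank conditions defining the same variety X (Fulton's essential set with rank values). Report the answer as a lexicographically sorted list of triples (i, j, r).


Rank table r_w(10×10) implied by the 19 constraints:

  row 1: 0 | 1 | 1 | 1 | 1 | 1 | 1 | 1 | 1 | 1
  row 2: 0 | 1 | 1 | 1 | 1 | 1 | 1 | 2 | 2 | 2
  row 3: 0 | 1 | 2 | 2 | 2 | 2 | 2 | 3 | 3 | 3
  row 4: 0 | 1 | 2 | 3 | 3 | 3 | 3 | 4 | 4 | 4
  row 5: 0 | 1 | 2 | 3 | 3 | 3 | 3 | 4 | 5 | 5
  row 6: 0 | 1 | 2 | 3 | 3 | 3 | 3 | 4 | 5 | 6
  row 7: 0 | 1 | 2 | 3 | 4 | 4 | 4 | 5 | 6 | 7
  row 8: 0 | 1 | 2 | 3 | 4 | 4 | 5 | 6 | 7 | 8
  row 9: 0 | 1 | 2 | 3 | 4 | 5 | 6 | 7 | 8 | 9
  row 10: 1 | 2 | 3 | 4 | 5 | 6 | 7 | 8 | 9 | 10

second differences of R give the permutation w = (2, 8, 3, 4, 9, 10, 5, 7, 6, 1).

4 SE-corners of the 21-cell Rothe diagram give Ess(w):

[(2, 7, 1), (6, 7, 3), (8, 6, 4), (9, 1, 0)]


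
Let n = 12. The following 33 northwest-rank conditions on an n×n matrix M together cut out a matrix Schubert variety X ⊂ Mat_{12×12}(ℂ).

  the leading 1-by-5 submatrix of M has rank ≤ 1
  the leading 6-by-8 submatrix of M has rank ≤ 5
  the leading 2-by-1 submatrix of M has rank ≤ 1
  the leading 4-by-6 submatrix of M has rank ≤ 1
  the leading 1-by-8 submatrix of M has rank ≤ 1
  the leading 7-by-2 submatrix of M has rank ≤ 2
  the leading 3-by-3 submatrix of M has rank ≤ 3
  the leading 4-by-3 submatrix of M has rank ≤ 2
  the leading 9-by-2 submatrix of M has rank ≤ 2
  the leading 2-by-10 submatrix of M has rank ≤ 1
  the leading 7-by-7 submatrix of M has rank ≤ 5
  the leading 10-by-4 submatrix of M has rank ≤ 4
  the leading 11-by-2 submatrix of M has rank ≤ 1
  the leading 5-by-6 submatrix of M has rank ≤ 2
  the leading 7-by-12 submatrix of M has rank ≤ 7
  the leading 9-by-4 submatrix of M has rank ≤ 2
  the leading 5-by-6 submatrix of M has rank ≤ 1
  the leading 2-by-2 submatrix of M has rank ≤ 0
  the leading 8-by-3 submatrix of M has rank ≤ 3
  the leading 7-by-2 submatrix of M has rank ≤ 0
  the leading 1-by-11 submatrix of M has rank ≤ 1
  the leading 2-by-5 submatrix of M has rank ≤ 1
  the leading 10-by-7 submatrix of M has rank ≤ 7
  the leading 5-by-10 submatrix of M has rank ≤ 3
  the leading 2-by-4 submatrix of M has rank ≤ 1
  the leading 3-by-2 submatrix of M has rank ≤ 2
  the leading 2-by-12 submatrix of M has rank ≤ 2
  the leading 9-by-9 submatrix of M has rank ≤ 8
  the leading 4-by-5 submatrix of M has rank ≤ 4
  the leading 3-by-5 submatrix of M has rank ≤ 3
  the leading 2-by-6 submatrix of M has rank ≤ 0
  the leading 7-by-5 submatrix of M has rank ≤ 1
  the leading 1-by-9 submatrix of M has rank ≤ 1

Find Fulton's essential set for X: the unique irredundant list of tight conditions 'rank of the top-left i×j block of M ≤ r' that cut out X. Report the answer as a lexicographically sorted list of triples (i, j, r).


Reconstructing r_w from the 33 given conditions:

  row 1: 0, 0, 0, 0, 0, 0, 1, 1, 1, 1, 1, 1
  row 2: 0, 0, 0, 0, 0, 0, 1, 1, 1, 1, 2, 2
  row 3: 0, 0, 1, 1, 1, 1, 2, 2, 2, 2, 3, 3
  row 4: 0, 0, 1, 1, 1, 1, 2, 3, 3, 3, 4, 4
  row 5: 0, 0, 1, 1, 1, 1, 2, 3, 3, 3, 4, 5
  row 6: 0, 0, 1, 1, 1, 2, 3, 4, 4, 4, 5, 6
  row 7: 0, 0, 1, 1, 1, 2, 3, 4, 5, 5, 6, 7
  row 8: 1, 1, 2, 2, 2, 3, 4, 5, 6, 6, 7, 8
  row 9: 1, 1, 2, 2, 3, 4, 5, 6, 7, 7, 8, 9
  row 10: 1, 1, 2, 3, 4, 5, 6, 7, 8, 8, 9, 10
  row 11: 1, 1, 2, 3, 4, 5, 6, 7, 8, 9, 10, 11
  row 12: 1, 2, 3, 4, 5, 6, 7, 8, 9, 10, 11, 12

the unique w with this rank table is (7, 11, 3, 8, 12, 6, 9, 1, 5, 4, 10, 2).

D(w) has 41 cells with 8 SE-corners; essential set:

[(2, 6, 0), (2, 10, 1), (5, 6, 1), (5, 10, 3), (7, 2, 0), (7, 5, 1), (9, 4, 2), (11, 2, 1)]


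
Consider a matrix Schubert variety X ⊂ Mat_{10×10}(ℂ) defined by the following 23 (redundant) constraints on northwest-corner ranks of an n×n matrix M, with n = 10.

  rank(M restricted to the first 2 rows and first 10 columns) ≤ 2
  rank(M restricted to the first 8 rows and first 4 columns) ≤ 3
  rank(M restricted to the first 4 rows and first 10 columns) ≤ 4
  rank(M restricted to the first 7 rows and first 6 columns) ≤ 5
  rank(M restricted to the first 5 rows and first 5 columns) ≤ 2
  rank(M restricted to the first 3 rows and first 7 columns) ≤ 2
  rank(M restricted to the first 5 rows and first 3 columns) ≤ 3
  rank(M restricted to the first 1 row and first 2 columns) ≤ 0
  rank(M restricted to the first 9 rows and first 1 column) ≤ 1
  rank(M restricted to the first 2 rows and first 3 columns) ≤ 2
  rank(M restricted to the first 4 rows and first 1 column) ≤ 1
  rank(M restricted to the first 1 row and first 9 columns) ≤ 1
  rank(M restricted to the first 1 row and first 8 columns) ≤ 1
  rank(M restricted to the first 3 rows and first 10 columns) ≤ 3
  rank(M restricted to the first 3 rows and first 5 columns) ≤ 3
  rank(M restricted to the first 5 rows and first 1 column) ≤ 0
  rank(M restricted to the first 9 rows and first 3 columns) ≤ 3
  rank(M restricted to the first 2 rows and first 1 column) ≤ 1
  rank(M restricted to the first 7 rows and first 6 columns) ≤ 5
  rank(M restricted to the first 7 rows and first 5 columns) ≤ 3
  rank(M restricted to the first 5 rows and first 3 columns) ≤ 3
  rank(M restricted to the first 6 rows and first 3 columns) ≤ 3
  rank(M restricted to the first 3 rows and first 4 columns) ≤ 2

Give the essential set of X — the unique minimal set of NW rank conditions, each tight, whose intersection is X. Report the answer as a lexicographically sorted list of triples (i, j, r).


Recovering R(i,j) via the rank-extension bound from the 23 conditions:

  row 1: 0  0  1  1  1  1  1  1  1  1
  row 2: 0  1  2  2  2  2  2  2  2  2
  row 3: 0  1  2  2  2  2  2  3  3  3
  row 4: 0  1  2  2  2  3  3  4  4  4
  row 5: 0  1  2  2  2  3  4  5  5  5
  row 6: 1  2  3  3  3  4  5  6  6  6
  row 7: 1  2  3  3  3  4  5  6  7  7
  row 8: 1  2  3  3  4  5  6  7  8  8
  row 9: 1  2  3  4  5  6  7  8  9  9
  row 10: 1  2  3  4  5  6  7  8  9  10

so w = (3, 2, 8, 6, 7, 1, 9, 5, 4, 10).

Fulton essential set (6 of the 17 Rothe cells):

[(1, 2, 0), (3, 7, 2), (5, 1, 0), (5, 5, 2), (7, 5, 3), (8, 4, 3)]


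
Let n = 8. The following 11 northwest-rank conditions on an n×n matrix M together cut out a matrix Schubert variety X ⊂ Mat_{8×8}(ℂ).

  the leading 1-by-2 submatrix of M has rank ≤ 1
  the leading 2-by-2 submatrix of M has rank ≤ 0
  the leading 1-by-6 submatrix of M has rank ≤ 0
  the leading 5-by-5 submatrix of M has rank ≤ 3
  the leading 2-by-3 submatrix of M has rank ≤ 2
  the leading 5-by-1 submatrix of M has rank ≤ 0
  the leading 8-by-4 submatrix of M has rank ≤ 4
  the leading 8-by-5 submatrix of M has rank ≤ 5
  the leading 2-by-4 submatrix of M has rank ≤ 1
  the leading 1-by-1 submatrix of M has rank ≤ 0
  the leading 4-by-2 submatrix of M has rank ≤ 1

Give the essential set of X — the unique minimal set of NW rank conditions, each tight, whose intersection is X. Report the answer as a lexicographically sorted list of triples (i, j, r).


Computing R[i][j] = min implied NW-rank bound (n=8, 11 conditions):

  row 1: 0, 0, 0, 0, 0, 0, 1, 1
  row 2: 0, 0, 1, 1, 1, 1, 2, 2
  row 3: 0, 1, 2, 2, 2, 2, 3, 3
  row 4: 0, 1, 2, 3, 3, 3, 4, 4
  row 5: 0, 1, 2, 3, 3, 4, 5, 5
  row 6: 1, 2, 3, 4, 4, 5, 6, 6
  row 7: 1, 2, 3, 4, 5, 6, 7, 7
  row 8: 1, 2, 3, 4, 5, 6, 7, 8

giving w = (7, 3, 2, 4, 6, 1, 5, 8) via Δ²R.

ℓ(w)=12; the 4 essential cells (i,j,r):

[(1, 6, 0), (2, 2, 0), (5, 1, 0), (5, 5, 3)]


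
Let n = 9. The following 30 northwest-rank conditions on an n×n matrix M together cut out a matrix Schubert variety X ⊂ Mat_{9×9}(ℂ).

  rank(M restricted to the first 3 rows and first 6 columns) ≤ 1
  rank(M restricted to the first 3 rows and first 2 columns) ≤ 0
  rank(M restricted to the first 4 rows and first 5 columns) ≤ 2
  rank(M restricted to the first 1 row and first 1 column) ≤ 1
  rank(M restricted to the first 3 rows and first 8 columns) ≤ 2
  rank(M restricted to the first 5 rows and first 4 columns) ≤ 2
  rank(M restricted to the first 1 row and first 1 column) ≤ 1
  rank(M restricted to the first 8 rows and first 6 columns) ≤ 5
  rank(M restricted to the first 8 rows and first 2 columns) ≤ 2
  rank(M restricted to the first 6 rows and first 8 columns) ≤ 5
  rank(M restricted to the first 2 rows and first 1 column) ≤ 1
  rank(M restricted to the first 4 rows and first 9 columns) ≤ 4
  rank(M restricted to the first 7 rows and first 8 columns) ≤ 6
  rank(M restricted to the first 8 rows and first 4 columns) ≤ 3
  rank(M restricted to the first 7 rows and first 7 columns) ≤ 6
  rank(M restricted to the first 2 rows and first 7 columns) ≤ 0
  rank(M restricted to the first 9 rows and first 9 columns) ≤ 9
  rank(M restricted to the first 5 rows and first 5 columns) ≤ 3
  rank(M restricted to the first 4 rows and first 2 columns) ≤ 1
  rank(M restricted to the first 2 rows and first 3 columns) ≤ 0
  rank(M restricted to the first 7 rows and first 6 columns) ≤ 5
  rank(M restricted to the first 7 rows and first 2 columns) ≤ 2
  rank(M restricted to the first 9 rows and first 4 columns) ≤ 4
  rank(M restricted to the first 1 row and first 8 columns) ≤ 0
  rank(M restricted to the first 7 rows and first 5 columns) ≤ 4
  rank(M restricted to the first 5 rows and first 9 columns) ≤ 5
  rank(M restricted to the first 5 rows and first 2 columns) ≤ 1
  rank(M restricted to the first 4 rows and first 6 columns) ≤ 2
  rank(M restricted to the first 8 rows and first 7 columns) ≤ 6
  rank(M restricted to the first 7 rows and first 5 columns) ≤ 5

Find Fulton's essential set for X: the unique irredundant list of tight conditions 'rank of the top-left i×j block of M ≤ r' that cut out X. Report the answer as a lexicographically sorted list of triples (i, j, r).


Recovering R(i,j) via the rank-extension bound from the 30 conditions:

  R[1]: 0 0 0 0 0 0 0 0 1
  R[2]: 0 0 0 0 0 0 0 1 2
  R[3]: 0 0 1 1 1 1 1 2 3
  R[4]: 1 1 2 2 2 2 2 3 4
  R[5]: 1 1 2 2 3 3 3 4 5
  R[6]: 1 2 3 3 4 4 4 5 6
  R[7]: 1 2 3 3 4 5 5 6 7
  R[8]: 1 2 3 3 4 5 6 7 8
  R[9]: 1 2 3 4 5 6 7 8 9

hence w(1..9) = (9, 8, 3, 1, 5, 2, 6, 7, 4).

ℓ(w)=21; the 6 essential cells (i,j,r):

[(1, 8, 0), (2, 7, 0), (3, 2, 0), (5, 2, 1), (5, 4, 2), (8, 4, 3)]


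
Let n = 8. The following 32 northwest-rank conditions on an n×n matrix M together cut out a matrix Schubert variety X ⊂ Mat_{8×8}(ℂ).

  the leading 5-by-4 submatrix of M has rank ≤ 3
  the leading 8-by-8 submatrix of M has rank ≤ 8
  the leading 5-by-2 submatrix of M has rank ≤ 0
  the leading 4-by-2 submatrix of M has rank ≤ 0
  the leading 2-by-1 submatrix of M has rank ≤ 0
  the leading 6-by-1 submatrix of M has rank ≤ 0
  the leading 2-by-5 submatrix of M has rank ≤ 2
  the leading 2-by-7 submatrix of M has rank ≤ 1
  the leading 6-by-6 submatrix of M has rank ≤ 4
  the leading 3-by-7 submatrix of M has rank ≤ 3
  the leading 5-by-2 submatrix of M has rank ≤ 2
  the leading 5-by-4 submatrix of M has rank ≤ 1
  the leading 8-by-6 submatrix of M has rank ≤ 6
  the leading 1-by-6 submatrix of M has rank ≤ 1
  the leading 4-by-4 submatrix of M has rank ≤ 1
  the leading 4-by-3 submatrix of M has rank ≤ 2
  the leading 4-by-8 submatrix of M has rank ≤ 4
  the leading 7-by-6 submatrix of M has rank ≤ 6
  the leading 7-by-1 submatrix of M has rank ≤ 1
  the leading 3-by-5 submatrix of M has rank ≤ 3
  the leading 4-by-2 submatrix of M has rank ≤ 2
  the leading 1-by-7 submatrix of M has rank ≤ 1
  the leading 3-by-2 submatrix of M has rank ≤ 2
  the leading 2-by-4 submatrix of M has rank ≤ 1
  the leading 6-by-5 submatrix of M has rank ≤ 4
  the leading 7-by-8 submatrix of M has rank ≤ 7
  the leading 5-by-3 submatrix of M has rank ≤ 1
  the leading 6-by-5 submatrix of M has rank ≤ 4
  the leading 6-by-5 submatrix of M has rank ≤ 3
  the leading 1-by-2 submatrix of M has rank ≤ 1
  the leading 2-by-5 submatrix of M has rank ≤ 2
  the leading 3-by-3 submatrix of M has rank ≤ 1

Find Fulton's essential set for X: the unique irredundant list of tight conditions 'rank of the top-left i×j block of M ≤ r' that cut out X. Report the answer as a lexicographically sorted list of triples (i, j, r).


Recovering R(i,j) via the rank-extension bound from the 32 conditions:

  0  0  1  1  1  1  1  1
  0  0  1  1  1  1  1  2
  0  0  1  1  2  2  2  3
  0  0  1  1  2  3  3  4
  0  0  1  1  2  3  4  5
  0  1  2  2  3  4  5  6
  1  2  3  3  4  5  6  7
  1  2  3  4  5  6  7  8

second differences of R give the permutation w = (3, 8, 5, 6, 7, 2, 1, 4).

Fulton essential set (4 of the 18 Rothe cells):

[(2, 7, 1), (5, 2, 0), (5, 4, 1), (6, 1, 0)]


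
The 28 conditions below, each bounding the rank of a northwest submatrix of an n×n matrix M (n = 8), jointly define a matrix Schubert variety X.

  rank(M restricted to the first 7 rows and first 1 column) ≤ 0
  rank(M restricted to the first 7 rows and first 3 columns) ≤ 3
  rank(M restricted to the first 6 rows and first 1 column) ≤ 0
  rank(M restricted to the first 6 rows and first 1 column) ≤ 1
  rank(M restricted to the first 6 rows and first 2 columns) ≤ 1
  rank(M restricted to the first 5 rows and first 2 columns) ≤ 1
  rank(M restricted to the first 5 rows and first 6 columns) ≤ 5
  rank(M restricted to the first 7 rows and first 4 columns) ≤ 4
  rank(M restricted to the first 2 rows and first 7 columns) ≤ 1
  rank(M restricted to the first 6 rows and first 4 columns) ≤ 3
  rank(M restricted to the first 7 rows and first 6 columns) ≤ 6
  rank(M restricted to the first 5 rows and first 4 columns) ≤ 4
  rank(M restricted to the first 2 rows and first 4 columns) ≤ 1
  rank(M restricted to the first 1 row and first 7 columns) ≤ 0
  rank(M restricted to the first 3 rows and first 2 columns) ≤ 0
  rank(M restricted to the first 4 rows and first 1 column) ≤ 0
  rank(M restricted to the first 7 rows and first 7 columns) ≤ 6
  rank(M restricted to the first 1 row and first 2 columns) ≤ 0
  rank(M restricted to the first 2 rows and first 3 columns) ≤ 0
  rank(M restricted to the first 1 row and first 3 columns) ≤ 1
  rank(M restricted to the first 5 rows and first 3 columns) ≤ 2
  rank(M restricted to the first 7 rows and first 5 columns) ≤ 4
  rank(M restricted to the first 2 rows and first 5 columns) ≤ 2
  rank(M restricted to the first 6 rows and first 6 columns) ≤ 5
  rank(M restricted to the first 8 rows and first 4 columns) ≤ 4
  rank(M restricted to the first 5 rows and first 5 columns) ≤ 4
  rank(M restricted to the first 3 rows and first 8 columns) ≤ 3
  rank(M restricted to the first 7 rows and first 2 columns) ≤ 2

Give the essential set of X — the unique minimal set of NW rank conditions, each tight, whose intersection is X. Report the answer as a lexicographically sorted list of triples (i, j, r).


Rank table r_w(8×8) implied by the 28 constraints:

  row 1: 0 0 0 0 0 0 0 1
  row 2: 0 0 0 1 1 1 1 2
  row 3: 0 0 1 2 2 2 2 3
  row 4: 0 1 2 3 3 3 3 4
  row 5: 0 1 2 3 4 4 4 5
  row 6: 0 1 2 3 4 5 5 6
  row 7: 0 1 2 3 4 5 6 7
  row 8: 1 2 3 4 5 6 7 8

hence w(1..8) = (8, 4, 3, 2, 5, 6, 7, 1).

|D(w)|=16, |Ess(w)|=4:

[(1, 7, 0), (2, 3, 0), (3, 2, 0), (7, 1, 0)]


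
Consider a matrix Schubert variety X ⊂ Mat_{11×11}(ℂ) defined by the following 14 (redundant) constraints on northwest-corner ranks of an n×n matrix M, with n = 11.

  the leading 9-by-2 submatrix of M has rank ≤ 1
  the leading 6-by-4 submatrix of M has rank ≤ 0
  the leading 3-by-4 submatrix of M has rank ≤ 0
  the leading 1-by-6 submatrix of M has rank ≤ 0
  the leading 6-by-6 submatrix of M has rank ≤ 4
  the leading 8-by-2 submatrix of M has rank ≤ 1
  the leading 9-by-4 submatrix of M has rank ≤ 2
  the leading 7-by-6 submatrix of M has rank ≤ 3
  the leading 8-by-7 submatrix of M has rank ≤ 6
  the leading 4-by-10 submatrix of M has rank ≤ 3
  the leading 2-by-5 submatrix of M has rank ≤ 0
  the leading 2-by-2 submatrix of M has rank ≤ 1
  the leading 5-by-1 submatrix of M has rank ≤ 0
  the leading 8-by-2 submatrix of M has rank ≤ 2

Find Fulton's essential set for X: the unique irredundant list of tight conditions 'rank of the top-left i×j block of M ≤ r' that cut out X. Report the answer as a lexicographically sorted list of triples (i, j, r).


The tightest implied rank at each (i,j), from the 14 conditions:

  0 | 0 | 0 | 0 | 0 | 0 | 1 | 1 | 1 | 1 | 1
  0 | 0 | 0 | 0 | 0 | 1 | 2 | 2 | 2 | 2 | 2
  0 | 0 | 0 | 0 | 1 | 2 | 3 | 3 | 3 | 3 | 3
  0 | 0 | 0 | 0 | 1 | 2 | 3 | 3 | 3 | 3 | 4
  0 | 0 | 0 | 0 | 1 | 2 | 3 | 4 | 4 | 4 | 5
  0 | 0 | 0 | 0 | 1 | 2 | 3 | 4 | 5 | 5 | 6
  1 | 1 | 1 | 1 | 2 | 3 | 4 | 5 | 6 | 6 | 7
  1 | 1 | 2 | 2 | 3 | 4 | 5 | 6 | 7 | 7 | 8
  1 | 1 | 2 | 2 | 3 | 4 | 5 | 6 | 7 | 8 | 9
  1 | 2 | 3 | 3 | 4 | 5 | 6 | 7 | 8 | 9 | 10
  1 | 2 | 3 | 4 | 5 | 6 | 7 | 8 | 9 | 10 | 11

reading off 1-entries of Δ²R: w = (7, 6, 5, 11, 8, 9, 1, 3, 10, 2, 4).

Rothe diagram D(w) (33 cells), 6 SE-corners (essential conditions):

[(1, 6, 0), (2, 5, 0), (4, 10, 3), (6, 4, 0), (9, 2, 1), (9, 4, 2)]
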